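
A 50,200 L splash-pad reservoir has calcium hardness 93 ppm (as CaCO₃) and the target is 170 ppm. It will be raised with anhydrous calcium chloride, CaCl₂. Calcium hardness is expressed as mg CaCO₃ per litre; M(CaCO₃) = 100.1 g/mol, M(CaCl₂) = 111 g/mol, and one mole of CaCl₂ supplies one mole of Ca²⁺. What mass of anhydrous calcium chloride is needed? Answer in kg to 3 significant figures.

Hardness to add: (170 − 93) = 77 mg/L as CaCO₃ × 50,200 L = 3865 g as CaCO₃.
Moles of Ca²⁺ (1 mol Ca²⁺ ≡ 1 mol CaCO₃): 3865 / 100.1 g/mol = 38.62 mol.
Mass of CaCl₂: 38.62 × 111 = 4286 g.

4.29 kg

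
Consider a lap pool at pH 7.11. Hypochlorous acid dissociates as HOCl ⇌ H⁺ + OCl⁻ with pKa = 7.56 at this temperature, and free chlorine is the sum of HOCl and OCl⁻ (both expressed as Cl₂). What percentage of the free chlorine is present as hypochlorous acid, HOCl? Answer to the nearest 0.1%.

73.8%

[OCl⁻]/[HOCl] = 10^(pH − pKa) = 10^(7.11 − 7.56) = 10^-0.45 = 0.3548.
Fraction as HOCl = 1 / (1 + 0.3548) = 0.7381.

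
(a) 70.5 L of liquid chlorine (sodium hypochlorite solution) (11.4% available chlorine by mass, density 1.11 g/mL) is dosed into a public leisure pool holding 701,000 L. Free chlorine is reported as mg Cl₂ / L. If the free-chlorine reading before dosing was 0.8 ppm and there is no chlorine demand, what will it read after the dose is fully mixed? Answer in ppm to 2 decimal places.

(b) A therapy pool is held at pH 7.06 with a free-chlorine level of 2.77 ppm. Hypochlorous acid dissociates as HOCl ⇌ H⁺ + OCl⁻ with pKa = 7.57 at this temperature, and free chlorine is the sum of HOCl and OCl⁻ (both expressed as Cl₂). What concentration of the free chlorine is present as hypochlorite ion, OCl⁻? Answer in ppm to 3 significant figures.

(a) Mass of solution: 70.5 L × 1000 mL/L × 1.11 g/mL = 78,260 g.
(a) Available chlorine delivered: 78,260 g × 0.114 = 8921 g as Cl₂.
(a) Concentration rise: 8921 g / 701,000 L = 12.73 mg/L = 12.73 ppm.
(a) Final FC: 0.8 + 12.73 = 13.53 ppm.

(b) [OCl⁻]/[HOCl] = 10^(pH − pKa) = 10^(7.06 − 7.57) = 10^-0.51 = 0.309.
(b) Fraction as HOCl = 1 / (1 + 0.309) = 0.7639.
(b) OCl⁻ = (1 − 0.7639) × 2.77 ppm = 0.6539 ppm.

(a) 13.53 ppm; (b) 0.654 ppm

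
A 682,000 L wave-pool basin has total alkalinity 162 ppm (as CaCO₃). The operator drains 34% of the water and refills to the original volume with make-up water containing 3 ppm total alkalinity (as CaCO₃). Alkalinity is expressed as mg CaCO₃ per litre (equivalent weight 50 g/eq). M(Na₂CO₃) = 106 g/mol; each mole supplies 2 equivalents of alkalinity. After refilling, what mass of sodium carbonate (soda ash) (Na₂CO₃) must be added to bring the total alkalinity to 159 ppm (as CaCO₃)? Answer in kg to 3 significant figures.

36.9 kg

After draining 34% and refilling: 162 × 0.66 + 3 × 0.34 = 107.94 ppm.
Deficit to target: 159 − 107.94 = 51.06 mg/L.
As CaCO₃: 51.06 mg/L × 682,000 L = 34,820 g; ÷ 50 g/eq ÷ 2 = 348.2 mol Na₂CO₃.
Mass: 348.2 × 106 = 36,910 g.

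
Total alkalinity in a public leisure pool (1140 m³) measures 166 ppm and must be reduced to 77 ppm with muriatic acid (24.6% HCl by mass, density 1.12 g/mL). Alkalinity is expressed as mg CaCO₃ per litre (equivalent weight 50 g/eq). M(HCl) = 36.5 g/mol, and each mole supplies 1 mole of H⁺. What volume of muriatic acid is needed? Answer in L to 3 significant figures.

269 L

Volume: 1140 m³ = 1,140,000 L.
Alkalinity to neutralize: (166 − 77) = 89 mg/L as CaCO₃ × 1,140,000 L = 101,500 g as CaCO₃.
Equivalents of H⁺ required: 101,500 ÷ 50 g/eq = 2029 eq = 2029 mol HCl.
Mass of HCl: 2029 × 36.5 = 74,070 g.
Mass of 24.6% solution: 74,070 / 0.246 = 301,100 g.
Volume: 301,100 g ÷ 1.12 g/mL = 268,800 mL.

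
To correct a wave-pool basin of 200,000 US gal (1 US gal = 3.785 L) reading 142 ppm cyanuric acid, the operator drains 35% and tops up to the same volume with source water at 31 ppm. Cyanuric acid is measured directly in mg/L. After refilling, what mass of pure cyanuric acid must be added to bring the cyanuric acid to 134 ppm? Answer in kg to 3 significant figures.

Volume: 200,000 US gal × 3.785 L/gal = 757,000 L.
After draining 35% and refilling: 142 × 0.65 + 31 × 0.35 = 103.15 ppm.
Deficit to target: 134 − 103.15 = 30.85 mg/L.
Mass: 30.85 mg/L × 757,000 L = 23,350 g cyanuric acid.

23.4 kg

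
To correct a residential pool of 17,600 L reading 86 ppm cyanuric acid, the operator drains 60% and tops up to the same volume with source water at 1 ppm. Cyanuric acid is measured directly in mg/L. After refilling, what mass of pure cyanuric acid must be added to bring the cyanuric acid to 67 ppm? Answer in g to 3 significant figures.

After draining 60% and refilling: 86 × 0.40 + 1 × 0.60 = 35 ppm.
Deficit to target: 67 − 35 = 32 mg/L.
Mass: 32 mg/L × 17,600 L = 563.2 g cyanuric acid.

563 g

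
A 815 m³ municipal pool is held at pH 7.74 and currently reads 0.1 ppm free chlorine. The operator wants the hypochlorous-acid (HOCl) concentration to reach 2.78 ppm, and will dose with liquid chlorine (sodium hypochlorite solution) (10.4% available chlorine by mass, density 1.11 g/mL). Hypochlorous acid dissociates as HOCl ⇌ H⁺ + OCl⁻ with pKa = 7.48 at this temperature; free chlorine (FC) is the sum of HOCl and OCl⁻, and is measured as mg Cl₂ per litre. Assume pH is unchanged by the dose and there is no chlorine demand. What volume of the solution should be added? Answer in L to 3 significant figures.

Volume: 815 m³ = 815,000 L.
[OCl⁻]/[HOCl] = 10^(pH − pKa) = 10^(7.74 − 7.48) = 1.82; fraction as HOCl = 1/(1 + 1.82) = 0.3546.
Free chlorine required for 2.78 ppm HOCl: 2.78 / 0.3546 = 7.839 ppm.
FC to add: 7.839 − 0.1 = 7.739 mg/L as Cl₂.
Cl₂ equivalent: 7.739 mg/L × 815,000 L = 6307 g.
Product at 10.4% available Cl: 6307 / 0.104 = 60,650 g.
Volume: 60,650 g ÷ 1.11 g/mL = 54,640 mL.

54.6 L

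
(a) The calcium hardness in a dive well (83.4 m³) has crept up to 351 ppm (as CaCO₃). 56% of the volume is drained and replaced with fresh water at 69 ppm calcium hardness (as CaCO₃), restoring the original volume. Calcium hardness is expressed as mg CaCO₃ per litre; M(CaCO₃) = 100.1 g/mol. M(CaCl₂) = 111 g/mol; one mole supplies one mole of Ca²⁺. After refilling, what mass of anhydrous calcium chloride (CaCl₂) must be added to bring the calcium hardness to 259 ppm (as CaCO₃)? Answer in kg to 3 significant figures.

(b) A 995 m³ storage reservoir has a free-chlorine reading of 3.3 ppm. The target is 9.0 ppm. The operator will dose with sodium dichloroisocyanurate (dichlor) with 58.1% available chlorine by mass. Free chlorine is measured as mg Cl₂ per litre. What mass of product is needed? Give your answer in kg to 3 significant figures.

(a) 6.10 kg; (b) 9.76 kg

(a) Volume: 83.4 m³ = 83,400 L.
(a) After draining 56% and refilling: 351 × 0.44 + 69 × 0.56 = 193.08 ppm.
(a) Deficit to target: 259 − 193.08 = 65.92 mg/L.
(a) As CaCO₃: 65.92 mg/L × 83,400 L = 5498 g; ÷ 100.1 = 54.92 mol Ca²⁺.
(a) Mass: 54.92 × 111 = 6096 g.

(b) Volume: 995 m³ = 995,000 L.
(b) Chlorine deficit: 9.0 − 3.3 = 5.7 ppm = 5.7 mg/L as Cl₂.
(b) Cl₂ equivalent needed: 5.7 mg/L × 995,000 L = 5,672,000 mg = 5672 g.
(b) Product at 58.1% available chlorine: 5672 / 0.581 = 9762 g.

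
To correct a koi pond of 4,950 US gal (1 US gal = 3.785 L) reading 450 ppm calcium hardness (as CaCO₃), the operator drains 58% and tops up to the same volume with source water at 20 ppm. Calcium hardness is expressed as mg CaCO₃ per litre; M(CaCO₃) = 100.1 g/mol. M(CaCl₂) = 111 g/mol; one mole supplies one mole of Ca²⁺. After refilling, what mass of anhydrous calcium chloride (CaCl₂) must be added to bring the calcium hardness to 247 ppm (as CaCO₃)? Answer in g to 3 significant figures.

Volume: 4,950 US gal × 3.785 L/gal = 18,736 L.
After draining 58% and refilling: 450 × 0.42 + 20 × 0.58 = 200.6 ppm.
Deficit to target: 247 − 200.6 = 46.4 mg/L.
As CaCO₃: 46.4 mg/L × 18,736 L = 869.3 g; ÷ 100.1 = 8.685 mol Ca²⁺.
Mass: 8.685 × 111 = 964 g.

964 g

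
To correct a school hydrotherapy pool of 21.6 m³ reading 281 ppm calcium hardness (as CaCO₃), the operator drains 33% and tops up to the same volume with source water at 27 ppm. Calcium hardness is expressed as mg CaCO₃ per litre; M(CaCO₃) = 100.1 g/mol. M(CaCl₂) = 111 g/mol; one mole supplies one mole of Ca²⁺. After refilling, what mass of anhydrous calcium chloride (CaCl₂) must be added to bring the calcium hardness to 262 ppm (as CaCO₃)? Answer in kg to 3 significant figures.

Volume: 21.6 m³ = 21,600 L.
After draining 33% and refilling: 281 × 0.67 + 27 × 0.33 = 197.18 ppm.
Deficit to target: 262 − 197.18 = 64.82 mg/L.
As CaCO₃: 64.82 mg/L × 21,600 L = 1400 g; ÷ 100.1 = 13.99 mol Ca²⁺.
Mass: 13.99 × 111 = 1553 g.

1.55 kg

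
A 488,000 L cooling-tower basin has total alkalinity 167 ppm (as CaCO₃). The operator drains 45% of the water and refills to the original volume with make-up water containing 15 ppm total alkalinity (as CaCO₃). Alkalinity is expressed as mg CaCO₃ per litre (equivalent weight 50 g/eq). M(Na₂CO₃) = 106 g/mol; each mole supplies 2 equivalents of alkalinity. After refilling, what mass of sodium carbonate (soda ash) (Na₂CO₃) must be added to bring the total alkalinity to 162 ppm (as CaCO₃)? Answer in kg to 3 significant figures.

After draining 45% and refilling: 167 × 0.55 + 15 × 0.45 = 98.6 ppm.
Deficit to target: 162 − 98.6 = 63.4 mg/L.
As CaCO₃: 63.4 mg/L × 488,000 L = 30,940 g; ÷ 50 g/eq ÷ 2 = 309.4 mol Na₂CO₃.
Mass: 309.4 × 106 = 32,800 g.

32.8 kg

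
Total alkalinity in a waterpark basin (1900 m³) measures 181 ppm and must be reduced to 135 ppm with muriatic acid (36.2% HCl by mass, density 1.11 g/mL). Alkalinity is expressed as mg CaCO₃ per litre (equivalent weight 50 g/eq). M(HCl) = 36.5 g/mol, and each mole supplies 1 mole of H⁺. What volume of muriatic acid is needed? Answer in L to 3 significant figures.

159 L

Volume: 1900 m³ = 1,900,000 L.
Alkalinity to neutralize: (181 − 135) = 46 mg/L as CaCO₃ × 1,900,000 L = 87,400 g as CaCO₃.
Equivalents of H⁺ required: 87,400 ÷ 50 g/eq = 1748 eq = 1748 mol HCl.
Mass of HCl: 1748 × 36.5 = 63,800 g.
Mass of 36.2% solution: 63,800 / 0.362 = 176,200 g.
Volume: 176,200 g ÷ 1.11 g/mL = 158,800 mL.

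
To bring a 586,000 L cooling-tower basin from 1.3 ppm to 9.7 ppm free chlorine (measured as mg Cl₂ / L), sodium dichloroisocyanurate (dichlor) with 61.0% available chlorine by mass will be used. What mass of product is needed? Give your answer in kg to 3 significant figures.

Chlorine deficit: 9.7 − 1.3 = 8.4 ppm = 8.4 mg/L as Cl₂.
Cl₂ equivalent needed: 8.4 mg/L × 586,000 L = 4,922,000 mg = 4922 g.
Product at 61.0% available chlorine: 4922 / 0.61 = 8070 g.

8.07 kg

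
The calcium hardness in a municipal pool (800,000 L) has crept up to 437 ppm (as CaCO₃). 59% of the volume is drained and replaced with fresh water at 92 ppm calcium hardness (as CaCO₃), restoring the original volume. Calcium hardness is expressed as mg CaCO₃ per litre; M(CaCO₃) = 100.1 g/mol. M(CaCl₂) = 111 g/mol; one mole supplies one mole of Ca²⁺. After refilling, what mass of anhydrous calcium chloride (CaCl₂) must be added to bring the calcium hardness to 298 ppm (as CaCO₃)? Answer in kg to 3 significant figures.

After draining 59% and refilling: 437 × 0.41 + 92 × 0.59 = 233.45 ppm.
Deficit to target: 298 − 233.45 = 64.55 mg/L.
As CaCO₃: 64.55 mg/L × 800,000 L = 51,640 g; ÷ 100.1 = 515.9 mol Ca²⁺.
Mass: 515.9 × 111 = 57,260 g.

57.3 kg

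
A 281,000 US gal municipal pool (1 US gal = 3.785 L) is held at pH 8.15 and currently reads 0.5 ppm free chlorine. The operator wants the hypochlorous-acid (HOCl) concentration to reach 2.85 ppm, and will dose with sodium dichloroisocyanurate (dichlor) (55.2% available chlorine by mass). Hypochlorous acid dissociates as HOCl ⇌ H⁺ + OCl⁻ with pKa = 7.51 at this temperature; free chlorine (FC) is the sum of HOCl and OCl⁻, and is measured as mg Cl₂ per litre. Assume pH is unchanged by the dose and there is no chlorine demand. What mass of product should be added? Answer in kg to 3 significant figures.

28.5 kg

Volume: 281,000 US gal × 3.785 L/gal = 1,063,585 L.
[OCl⁻]/[HOCl] = 10^(pH − pKa) = 10^(8.15 − 7.51) = 4.365; fraction as HOCl = 1/(1 + 4.365) = 0.1864.
Free chlorine required for 2.85 ppm HOCl: 2.85 / 0.1864 = 15.29 ppm.
FC to add: 15.29 − 0.5 = 14.79 mg/L as Cl₂.
Cl₂ equivalent: 14.79 mg/L × 1,063,585 L = 15,730 g.
Product at 55.2% available Cl: 15,730 / 0.552 = 28,500 g.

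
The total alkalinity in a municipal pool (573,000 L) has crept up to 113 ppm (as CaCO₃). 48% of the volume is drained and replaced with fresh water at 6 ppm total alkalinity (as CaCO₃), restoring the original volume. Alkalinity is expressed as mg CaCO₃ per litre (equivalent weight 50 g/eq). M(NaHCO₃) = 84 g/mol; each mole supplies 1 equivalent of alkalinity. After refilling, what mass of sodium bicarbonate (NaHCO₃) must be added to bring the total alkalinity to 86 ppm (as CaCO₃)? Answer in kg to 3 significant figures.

23.4 kg

After draining 48% and refilling: 113 × 0.52 + 6 × 0.48 = 61.64 ppm.
Deficit to target: 86 − 61.64 = 24.36 mg/L.
As CaCO₃: 24.36 mg/L × 573,000 L = 13,960 g; ÷ 50 g/eq ÷ 1 = 279.2 mol NaHCO₃.
Mass: 279.2 × 84 = 23,450 g.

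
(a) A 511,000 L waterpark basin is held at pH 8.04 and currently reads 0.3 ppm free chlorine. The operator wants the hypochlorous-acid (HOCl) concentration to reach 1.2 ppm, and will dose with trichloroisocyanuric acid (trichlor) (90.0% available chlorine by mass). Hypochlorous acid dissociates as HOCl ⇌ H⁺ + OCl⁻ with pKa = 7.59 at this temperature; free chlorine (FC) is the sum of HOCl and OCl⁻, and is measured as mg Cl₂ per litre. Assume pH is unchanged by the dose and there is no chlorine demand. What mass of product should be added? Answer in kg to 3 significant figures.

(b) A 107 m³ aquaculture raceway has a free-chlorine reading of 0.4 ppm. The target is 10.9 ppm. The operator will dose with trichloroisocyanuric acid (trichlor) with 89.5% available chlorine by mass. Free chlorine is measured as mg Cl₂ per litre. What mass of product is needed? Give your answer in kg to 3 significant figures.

(a) 2.43 kg; (b) 1.26 kg

(a) [OCl⁻]/[HOCl] = 10^(pH − pKa) = 10^(8.04 − 7.59) = 2.818; fraction as HOCl = 1/(1 + 2.818) = 0.2619.
(a) Free chlorine required for 1.2 ppm HOCl: 1.2 / 0.2619 = 4.582 ppm.
(a) FC to add: 4.582 − 0.3 = 4.282 mg/L as Cl₂.
(a) Cl₂ equivalent: 4.282 mg/L × 511,000 L = 2188 g.
(a) Product at 90.0% available Cl: 2188 / 0.9 = 2431 g.

(b) Volume: 107 m³ = 107,000 L.
(b) Chlorine deficit: 10.9 − 0.4 = 10.5 ppm = 10.5 mg/L as Cl₂.
(b) Cl₂ equivalent needed: 10.5 mg/L × 107,000 L = 1,124,000 mg = 1124 g.
(b) Product at 89.5% available chlorine: 1124 / 0.895 = 1255 g.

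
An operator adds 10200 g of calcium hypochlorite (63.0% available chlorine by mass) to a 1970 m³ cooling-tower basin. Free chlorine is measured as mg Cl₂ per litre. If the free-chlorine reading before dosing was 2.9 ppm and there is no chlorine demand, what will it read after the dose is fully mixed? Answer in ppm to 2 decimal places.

6.16 ppm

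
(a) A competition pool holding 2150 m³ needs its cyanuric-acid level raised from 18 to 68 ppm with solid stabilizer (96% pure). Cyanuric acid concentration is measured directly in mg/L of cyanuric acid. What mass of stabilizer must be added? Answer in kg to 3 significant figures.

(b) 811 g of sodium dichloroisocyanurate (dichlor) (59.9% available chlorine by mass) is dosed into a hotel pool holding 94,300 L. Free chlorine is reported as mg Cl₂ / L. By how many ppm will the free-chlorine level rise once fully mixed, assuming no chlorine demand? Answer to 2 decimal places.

(a) Volume: 2150 m³ = 2,150,000 L.
(a) CYA to add: (68 − 18) = 50 mg/L × 2,150,000 L = 107,500 g cyanuric acid.
(a) At 96% purity: 107,500 / 0.96 = 112,000 g product.

(b) Available chlorine delivered: 811 g × 0.599 = 485.8 g as Cl₂.
(b) Concentration rise: 485.8 g / 94,300 L = 5.152 mg/L = 5.15 ppm.

(a) 112 kg; (b) 5.15 ppm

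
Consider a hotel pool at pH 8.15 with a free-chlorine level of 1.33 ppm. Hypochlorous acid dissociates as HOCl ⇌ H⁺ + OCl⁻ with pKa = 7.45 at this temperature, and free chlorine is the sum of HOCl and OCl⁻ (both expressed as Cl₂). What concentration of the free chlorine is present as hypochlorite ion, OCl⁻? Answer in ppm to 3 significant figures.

1.11 ppm

[OCl⁻]/[HOCl] = 10^(pH − pKa) = 10^(8.15 − 7.45) = 10^0.70 = 5.012.
Fraction as HOCl = 1 / (1 + 5.012) = 0.1663.
OCl⁻ = (1 − 0.1663) × 1.33 ppm = 1.109 ppm.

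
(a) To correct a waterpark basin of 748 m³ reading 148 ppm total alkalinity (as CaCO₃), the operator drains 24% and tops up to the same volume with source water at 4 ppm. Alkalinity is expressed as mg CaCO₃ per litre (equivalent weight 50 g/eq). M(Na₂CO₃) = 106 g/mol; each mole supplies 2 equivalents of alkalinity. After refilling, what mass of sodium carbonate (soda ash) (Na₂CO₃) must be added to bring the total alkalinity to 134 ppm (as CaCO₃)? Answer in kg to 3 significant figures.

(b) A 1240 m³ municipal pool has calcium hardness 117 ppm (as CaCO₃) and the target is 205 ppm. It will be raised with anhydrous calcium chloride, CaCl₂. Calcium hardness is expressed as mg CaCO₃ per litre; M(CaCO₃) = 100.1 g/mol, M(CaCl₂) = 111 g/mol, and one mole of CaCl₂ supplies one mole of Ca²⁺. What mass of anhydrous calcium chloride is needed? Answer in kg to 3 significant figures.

(a) 16.3 kg; (b) 121 kg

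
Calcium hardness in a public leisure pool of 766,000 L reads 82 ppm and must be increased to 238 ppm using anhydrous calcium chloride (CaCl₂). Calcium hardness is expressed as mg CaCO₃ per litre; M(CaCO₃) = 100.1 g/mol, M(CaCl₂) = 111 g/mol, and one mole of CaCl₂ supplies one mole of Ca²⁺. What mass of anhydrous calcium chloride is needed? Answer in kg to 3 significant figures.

133 kg

Hardness to add: (238 − 82) = 156 mg/L as CaCO₃ × 766,000 L = 119,500 g as CaCO₃.
Moles of Ca²⁺ (1 mol Ca²⁺ ≡ 1 mol CaCO₃): 119,500 / 100.1 g/mol = 1194 mol.
Mass of CaCl₂: 1194 × 111 = 132,500 g.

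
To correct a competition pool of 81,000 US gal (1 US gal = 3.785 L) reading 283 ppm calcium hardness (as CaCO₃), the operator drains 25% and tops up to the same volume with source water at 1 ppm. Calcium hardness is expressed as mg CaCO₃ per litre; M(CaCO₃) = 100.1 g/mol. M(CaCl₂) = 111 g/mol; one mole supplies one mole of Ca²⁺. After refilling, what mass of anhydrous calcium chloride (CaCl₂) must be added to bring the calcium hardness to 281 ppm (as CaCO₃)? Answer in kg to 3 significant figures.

Volume: 81,000 US gal × 3.785 L/gal = 306,585 L.
After draining 25% and refilling: 283 × 0.75 + 1 × 0.25 = 212.5 ppm.
Deficit to target: 281 − 212.5 = 68.5 mg/L.
As CaCO₃: 68.5 mg/L × 306,585 L = 21,000 g; ÷ 100.1 = 209.8 mol Ca²⁺.
Mass: 209.8 × 111 = 23,290 g.

23.3 kg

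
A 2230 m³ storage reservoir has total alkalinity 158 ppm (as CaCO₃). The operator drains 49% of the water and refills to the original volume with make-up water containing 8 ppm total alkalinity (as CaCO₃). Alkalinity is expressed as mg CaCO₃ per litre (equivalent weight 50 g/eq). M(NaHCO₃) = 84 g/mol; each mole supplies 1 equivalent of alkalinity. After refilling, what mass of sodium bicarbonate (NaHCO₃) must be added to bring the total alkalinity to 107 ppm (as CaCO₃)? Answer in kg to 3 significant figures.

84.3 kg

Volume: 2230 m³ = 2,230,000 L.
After draining 49% and refilling: 158 × 0.51 + 8 × 0.49 = 84.5 ppm.
Deficit to target: 107 − 84.5 = 22.5 mg/L.
As CaCO₃: 22.5 mg/L × 2,230,000 L = 50,180 g; ÷ 50 g/eq ÷ 1 = 1004 mol NaHCO₃.
Mass: 1004 × 84 = 84,290 g.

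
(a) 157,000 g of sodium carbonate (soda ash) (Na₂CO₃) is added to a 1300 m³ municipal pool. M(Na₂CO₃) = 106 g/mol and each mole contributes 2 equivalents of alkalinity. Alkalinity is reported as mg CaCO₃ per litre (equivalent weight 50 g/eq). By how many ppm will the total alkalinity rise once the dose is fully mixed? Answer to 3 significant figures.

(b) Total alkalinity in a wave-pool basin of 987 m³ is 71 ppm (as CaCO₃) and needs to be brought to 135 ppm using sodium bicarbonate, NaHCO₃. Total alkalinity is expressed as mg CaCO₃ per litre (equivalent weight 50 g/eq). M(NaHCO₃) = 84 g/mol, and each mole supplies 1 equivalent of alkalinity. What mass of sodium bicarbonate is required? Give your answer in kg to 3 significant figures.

(a) 114 ppm; (b) 106 kg

(a) Volume: 1300 m³ = 1,300,000 L.
(a) Moles of Na₂CO₃: 157,000 g ÷ 106 g/mol = 1481 mol → 2962 eq of alkalinity.
(a) As CaCO₃: 2962 eq × 50 g/eq = 148,100 g.
(a) Rise: 148,100 g / 1,300,000 L × 1000 = 113.9 mg/L.

(b) Volume: 987 m³ = 987,000 L.
(b) Alkalinity to add: (135 − 71) = 64 mg/L as CaCO₃ × 987,000 L = 63,170 g as CaCO₃.
(b) Equivalents: 63,170 g ÷ 50 g/eq = 1263 eq.
(b) NaHCO₃ supplies 1 eq per mole → 1263 mol.
(b) Mass: 1263 mol × 84 g/mol = 106,100 g.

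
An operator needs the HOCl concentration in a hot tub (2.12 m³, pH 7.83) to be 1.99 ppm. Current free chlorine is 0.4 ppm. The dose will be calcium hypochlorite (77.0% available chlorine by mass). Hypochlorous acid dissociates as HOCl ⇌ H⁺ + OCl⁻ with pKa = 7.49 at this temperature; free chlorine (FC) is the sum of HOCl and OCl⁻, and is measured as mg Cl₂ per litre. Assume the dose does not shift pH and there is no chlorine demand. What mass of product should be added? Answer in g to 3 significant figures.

Volume: 2.12 m³ = 2,120 L.
[OCl⁻]/[HOCl] = 10^(pH − pKa) = 10^(7.83 − 7.49) = 2.188; fraction as HOCl = 1/(1 + 2.188) = 0.3137.
Free chlorine required for 1.99 ppm HOCl: 1.99 / 0.3137 = 6.344 ppm.
FC to add: 6.344 − 0.4 = 5.944 mg/L as Cl₂.
Cl₂ equivalent: 5.944 mg/L × 2,120 L = 12.6 g.
Product at 77.0% available Cl: 12.6 / 0.77 = 16.36 g.

16.4 g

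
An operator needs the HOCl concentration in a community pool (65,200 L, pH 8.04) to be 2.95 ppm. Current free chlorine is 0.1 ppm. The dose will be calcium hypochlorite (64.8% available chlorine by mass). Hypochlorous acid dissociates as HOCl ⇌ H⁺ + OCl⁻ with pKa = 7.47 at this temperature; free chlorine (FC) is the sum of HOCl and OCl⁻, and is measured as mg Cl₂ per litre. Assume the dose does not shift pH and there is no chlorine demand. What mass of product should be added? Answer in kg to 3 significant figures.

[OCl⁻]/[HOCl] = 10^(pH − pKa) = 10^(8.04 − 7.47) = 3.715; fraction as HOCl = 1/(1 + 3.715) = 0.2121.
Free chlorine required for 2.95 ppm HOCl: 2.95 / 0.2121 = 13.91 ppm.
FC to add: 13.91 − 0.1 = 13.81 mg/L as Cl₂.
Cl₂ equivalent: 13.81 mg/L × 65,200 L = 900.4 g.
Product at 64.8% available Cl: 900.4 / 0.648 = 1390 g.

1.39 kg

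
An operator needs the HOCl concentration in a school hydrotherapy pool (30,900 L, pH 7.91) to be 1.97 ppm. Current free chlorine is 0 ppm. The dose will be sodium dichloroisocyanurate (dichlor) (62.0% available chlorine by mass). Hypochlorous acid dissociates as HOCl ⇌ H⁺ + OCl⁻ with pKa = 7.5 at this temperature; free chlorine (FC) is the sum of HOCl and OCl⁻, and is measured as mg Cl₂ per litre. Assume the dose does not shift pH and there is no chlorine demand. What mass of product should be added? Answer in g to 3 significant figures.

[OCl⁻]/[HOCl] = 10^(pH − pKa) = 10^(7.91 − 7.5) = 2.57; fraction as HOCl = 1/(1 + 2.57) = 0.2801.
Free chlorine required for 1.97 ppm HOCl: 1.97 / 0.2801 = 7.034 ppm.
FC to add: 7.034 − 0 = 7.034 mg/L as Cl₂.
Cl₂ equivalent: 7.034 mg/L × 30,900 L = 217.3 g.
Product at 62.0% available Cl: 217.3 / 0.62 = 350.5 g.

351 g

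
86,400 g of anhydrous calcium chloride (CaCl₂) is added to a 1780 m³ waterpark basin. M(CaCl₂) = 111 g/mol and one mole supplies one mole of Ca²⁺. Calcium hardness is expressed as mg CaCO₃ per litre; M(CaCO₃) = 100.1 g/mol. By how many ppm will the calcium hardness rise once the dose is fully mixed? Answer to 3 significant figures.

Volume: 1780 m³ = 1,780,000 L.
Moles of Ca²⁺: 86,400 g ÷ 111 g/mol = 778.4 mol.
As CaCO₃: 778.4 mol × 100.1 g/mol = 77,920 g.
Rise: 77,920 g / 1,780,000 L × 1000 = 43.77 mg/L.

43.8 ppm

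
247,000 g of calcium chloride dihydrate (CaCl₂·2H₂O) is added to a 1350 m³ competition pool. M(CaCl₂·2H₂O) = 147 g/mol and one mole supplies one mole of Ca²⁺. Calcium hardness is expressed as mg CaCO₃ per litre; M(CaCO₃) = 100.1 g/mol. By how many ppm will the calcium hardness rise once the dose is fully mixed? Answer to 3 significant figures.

Volume: 1350 m³ = 1,350,000 L.
Moles of Ca²⁺: 247,000 g ÷ 147 g/mol = 1680 mol.
As CaCO₃: 1680 mol × 100.1 g/mol = 168,200 g.
Rise: 168,200 g / 1,350,000 L × 1000 = 124.6 mg/L.

125 ppm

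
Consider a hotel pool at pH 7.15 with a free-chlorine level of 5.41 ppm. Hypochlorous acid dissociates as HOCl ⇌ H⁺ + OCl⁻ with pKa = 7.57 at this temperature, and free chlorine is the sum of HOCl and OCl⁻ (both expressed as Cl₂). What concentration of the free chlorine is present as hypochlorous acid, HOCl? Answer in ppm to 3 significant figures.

3.92 ppm

[OCl⁻]/[HOCl] = 10^(pH − pKa) = 10^(7.15 − 7.57) = 10^-0.42 = 0.3802.
Fraction as HOCl = 1 / (1 + 0.3802) = 0.7245.
HOCl = 0.7245 × 5.41 ppm = 3.92 ppm.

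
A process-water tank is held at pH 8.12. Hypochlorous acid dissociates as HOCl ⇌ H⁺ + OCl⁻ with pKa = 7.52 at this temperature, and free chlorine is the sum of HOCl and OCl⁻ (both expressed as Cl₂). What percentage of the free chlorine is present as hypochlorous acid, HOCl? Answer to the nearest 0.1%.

[OCl⁻]/[HOCl] = 10^(pH − pKa) = 10^(8.12 − 7.52) = 10^0.60 = 3.981.
Fraction as HOCl = 1 / (1 + 3.981) = 0.2008.

20.1%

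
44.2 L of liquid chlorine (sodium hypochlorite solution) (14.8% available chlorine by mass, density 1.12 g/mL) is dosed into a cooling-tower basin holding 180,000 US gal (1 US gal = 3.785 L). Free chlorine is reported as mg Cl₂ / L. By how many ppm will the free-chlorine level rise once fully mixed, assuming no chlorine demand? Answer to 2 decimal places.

10.75 ppm

Volume: 180,000 US gal × 3.785 L/gal = 681,300 L.
Mass of solution: 44.2 L × 1000 mL/L × 1.12 g/mL = 49,500 g.
Available chlorine delivered: 49,500 g × 0.148 = 7327 g as Cl₂.
Concentration rise: 7327 g / 681,300 L = 10.75 mg/L = 10.75 ppm.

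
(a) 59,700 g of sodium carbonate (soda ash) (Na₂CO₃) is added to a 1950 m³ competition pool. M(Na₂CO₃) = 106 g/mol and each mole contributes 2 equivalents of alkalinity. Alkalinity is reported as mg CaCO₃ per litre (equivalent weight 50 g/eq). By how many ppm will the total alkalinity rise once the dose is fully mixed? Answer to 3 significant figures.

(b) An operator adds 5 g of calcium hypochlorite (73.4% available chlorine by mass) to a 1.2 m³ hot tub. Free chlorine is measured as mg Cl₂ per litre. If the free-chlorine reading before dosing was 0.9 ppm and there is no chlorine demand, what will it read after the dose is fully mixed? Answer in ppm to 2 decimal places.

(a) 28.9 ppm; (b) 3.96 ppm

(a) Volume: 1950 m³ = 1,950,000 L.
(a) Moles of Na₂CO₃: 59,700 g ÷ 106 g/mol = 563.2 mol → 1126 eq of alkalinity.
(a) As CaCO₃: 1126 eq × 50 g/eq = 56,320 g.
(a) Rise: 56,320 g / 1,950,000 L × 1000 = 28.88 mg/L.

(b) Volume: 1.2 m³ = 1,200 L.
(b) Available chlorine delivered: 5 g × 0.734 = 3.67 g as Cl₂.
(b) Concentration rise: 3.67 g / 1,200 L = 3.058 mg/L = 3.06 ppm.
(b) Final FC: 0.9 + 3.06 = 3.96 ppm.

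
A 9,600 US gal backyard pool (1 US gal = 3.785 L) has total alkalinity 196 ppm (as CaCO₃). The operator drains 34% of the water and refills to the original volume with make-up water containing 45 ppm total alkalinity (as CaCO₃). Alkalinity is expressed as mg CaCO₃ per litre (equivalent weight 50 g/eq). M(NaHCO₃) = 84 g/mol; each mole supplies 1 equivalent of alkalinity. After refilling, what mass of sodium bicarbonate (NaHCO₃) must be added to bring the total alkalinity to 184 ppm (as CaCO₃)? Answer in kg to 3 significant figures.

Volume: 9,600 US gal × 3.785 L/gal = 36,336 L.
After draining 34% and refilling: 196 × 0.66 + 45 × 0.34 = 144.66 ppm.
Deficit to target: 184 − 144.66 = 39.34 mg/L.
As CaCO₃: 39.34 mg/L × 36,336 L = 1429 g; ÷ 50 g/eq ÷ 1 = 28.59 mol NaHCO₃.
Mass: 28.59 × 84 = 2401 g.

2.40 kg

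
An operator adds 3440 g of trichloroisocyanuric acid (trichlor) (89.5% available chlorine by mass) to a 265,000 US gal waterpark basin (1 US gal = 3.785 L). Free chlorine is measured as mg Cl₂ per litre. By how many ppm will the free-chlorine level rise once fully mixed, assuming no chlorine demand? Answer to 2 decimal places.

3.07 ppm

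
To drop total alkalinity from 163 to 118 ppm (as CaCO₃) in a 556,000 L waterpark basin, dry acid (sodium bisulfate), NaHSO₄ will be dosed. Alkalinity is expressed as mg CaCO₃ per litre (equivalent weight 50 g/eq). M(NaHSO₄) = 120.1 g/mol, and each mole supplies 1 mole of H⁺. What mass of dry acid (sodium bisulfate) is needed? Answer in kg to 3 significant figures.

Alkalinity to neutralize: (163 − 118) = 45 mg/L as CaCO₃ × 556,000 L = 25,020 g as CaCO₃.
Equivalents of H⁺ required: 25,020 ÷ 50 g/eq = 500.4 eq = 500.4 mol NaHSO₄.
Mass of NaHSO₄: 500.4 × 120.1 = 60,100 g.

60.1 kg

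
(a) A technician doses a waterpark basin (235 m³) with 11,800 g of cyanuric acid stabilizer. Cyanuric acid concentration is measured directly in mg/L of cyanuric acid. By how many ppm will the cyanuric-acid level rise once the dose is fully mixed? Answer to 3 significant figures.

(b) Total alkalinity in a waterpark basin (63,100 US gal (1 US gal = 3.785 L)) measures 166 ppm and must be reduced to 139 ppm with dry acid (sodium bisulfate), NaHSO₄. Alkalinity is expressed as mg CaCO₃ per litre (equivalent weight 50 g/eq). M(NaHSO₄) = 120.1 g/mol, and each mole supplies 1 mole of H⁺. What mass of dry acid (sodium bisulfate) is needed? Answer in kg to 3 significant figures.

(a) 50.2 ppm; (b) 15.5 kg

(a) Volume: 235 m³ = 235,000 L.
(a) Rise: 11,800 g / 235,000 L × 1000 = 50.21 mg/L.

(b) Volume: 63,100 US gal × 3.785 L/gal = 238,834 L.
(b) Alkalinity to neutralize: (166 − 139) = 27 mg/L as CaCO₃ × 238,834 L = 6449 g as CaCO₃.
(b) Equivalents of H⁺ required: 6449 ÷ 50 g/eq = 129 eq = 129 mol NaHSO₄.
(b) Mass of NaHSO₄: 129 × 120.1 = 15,490 g.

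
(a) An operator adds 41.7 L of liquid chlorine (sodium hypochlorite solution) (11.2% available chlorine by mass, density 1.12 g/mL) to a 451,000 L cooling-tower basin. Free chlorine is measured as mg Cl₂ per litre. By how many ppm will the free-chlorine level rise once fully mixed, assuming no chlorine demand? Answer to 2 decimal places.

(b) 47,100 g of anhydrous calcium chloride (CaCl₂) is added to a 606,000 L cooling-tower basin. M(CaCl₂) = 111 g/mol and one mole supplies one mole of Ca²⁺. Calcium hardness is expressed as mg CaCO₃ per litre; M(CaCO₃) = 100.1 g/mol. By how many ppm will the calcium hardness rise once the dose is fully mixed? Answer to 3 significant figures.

(a) 11.60 ppm; (b) 70.1 ppm

(a) Mass of solution: 41.7 L × 1000 mL/L × 1.12 g/mL = 46,700 g.
(a) Available chlorine delivered: 46,700 g × 0.112 = 5231 g as Cl₂.
(a) Concentration rise: 5231 g / 451,000 L = 11.6 mg/L = 11.60 ppm.

(b) Moles of Ca²⁺: 47,100 g ÷ 111 g/mol = 424.3 mol.
(b) As CaCO₃: 424.3 mol × 100.1 g/mol = 42,470 g.
(b) Rise: 42,470 g / 606,000 L × 1000 = 70.09 mg/L.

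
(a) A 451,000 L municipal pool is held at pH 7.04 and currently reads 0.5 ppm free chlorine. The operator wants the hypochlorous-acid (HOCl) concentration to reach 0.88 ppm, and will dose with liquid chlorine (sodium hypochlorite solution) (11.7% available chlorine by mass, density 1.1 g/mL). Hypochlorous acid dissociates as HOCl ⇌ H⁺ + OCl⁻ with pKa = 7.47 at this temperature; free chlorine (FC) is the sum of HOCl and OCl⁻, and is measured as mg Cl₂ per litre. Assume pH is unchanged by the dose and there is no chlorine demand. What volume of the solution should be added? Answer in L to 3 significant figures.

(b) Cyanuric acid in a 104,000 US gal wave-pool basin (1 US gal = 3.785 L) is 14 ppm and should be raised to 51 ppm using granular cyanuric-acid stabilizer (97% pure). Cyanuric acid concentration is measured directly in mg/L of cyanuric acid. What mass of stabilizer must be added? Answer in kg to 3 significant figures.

(a) 2.48 L; (b) 15.0 kg

(a) [OCl⁻]/[HOCl] = 10^(pH − pKa) = 10^(7.04 − 7.47) = 0.3715; fraction as HOCl = 1/(1 + 0.3715) = 0.7291.
(a) Free chlorine required for 0.88 ppm HOCl: 0.88 / 0.7291 = 1.207 ppm.
(a) FC to add: 1.207 − 0.5 = 0.707 mg/L as Cl₂.
(a) Cl₂ equivalent: 0.707 mg/L × 451,000 L = 318.8 g.
(a) Product at 11.7% available Cl: 318.8 / 0.117 = 2725 g.
(a) Volume: 2725 g ÷ 1.1 g/mL = 2477 mL.

(b) Volume: 104,000 US gal × 3.785 L/gal = 393,640 L.
(b) CYA to add: (51 − 14) = 37 mg/L × 393,640 L = 14,560 g cyanuric acid.
(b) At 97% purity: 14,560 / 0.97 = 15,020 g product.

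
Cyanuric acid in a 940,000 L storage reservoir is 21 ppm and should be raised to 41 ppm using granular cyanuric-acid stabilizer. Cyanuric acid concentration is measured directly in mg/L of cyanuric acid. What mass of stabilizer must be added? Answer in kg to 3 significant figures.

18.8 kg

CYA to add: (41 − 21) = 20 mg/L × 940,000 L = 18,800 g cyanuric acid.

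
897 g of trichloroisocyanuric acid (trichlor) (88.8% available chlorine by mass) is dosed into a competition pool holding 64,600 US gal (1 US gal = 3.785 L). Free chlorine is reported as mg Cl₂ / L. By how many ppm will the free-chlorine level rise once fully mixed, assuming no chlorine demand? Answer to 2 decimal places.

3.26 ppm

Volume: 64,600 US gal × 3.785 L/gal = 244,511 L.
Available chlorine delivered: 897 g × 0.888 = 796.5 g as Cl₂.
Concentration rise: 796.5 g / 244,511 L = 3.258 mg/L = 3.26 ppm.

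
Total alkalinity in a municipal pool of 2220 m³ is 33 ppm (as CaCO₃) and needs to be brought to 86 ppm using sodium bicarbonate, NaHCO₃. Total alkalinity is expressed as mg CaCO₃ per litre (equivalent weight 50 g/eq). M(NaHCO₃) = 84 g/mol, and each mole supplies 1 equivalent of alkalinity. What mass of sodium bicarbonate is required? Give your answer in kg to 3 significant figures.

Volume: 2220 m³ = 2,220,000 L.
Alkalinity to add: (86 − 33) = 53 mg/L as CaCO₃ × 2,220,000 L = 117,700 g as CaCO₃.
Equivalents: 117,700 g ÷ 50 g/eq = 2353 eq.
NaHCO₃ supplies 1 eq per mole → 2353 mol.
Mass: 2353 mol × 84 g/mol = 197,700 g.

198 kg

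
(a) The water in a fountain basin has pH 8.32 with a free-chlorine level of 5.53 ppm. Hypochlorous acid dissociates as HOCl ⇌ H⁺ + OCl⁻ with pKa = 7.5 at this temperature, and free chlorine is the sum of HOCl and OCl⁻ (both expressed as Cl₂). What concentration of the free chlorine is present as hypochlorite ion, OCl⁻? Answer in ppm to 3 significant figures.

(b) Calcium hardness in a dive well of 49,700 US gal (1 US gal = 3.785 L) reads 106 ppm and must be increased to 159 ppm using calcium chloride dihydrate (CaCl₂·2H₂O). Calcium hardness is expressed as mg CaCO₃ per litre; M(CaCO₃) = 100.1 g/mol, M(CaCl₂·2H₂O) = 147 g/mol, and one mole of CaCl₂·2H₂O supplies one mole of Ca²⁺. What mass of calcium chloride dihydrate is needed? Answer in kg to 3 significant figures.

(a) 4.80 ppm; (b) 14.6 kg

(a) [OCl⁻]/[HOCl] = 10^(pH − pKa) = 10^(8.32 − 7.5) = 10^0.82 = 6.607.
(a) Fraction as HOCl = 1 / (1 + 6.607) = 0.1315.
(a) OCl⁻ = (1 − 0.1315) × 5.53 ppm = 4.803 ppm.

(b) Volume: 49,700 US gal × 3.785 L/gal = 188,114 L.
(b) Hardness to add: (159 − 106) = 53 mg/L as CaCO₃ × 188,114 L = 9970 g as CaCO₃.
(b) Moles of Ca²⁺ (1 mol Ca²⁺ ≡ 1 mol CaCO₃): 9970 / 100.1 g/mol = 99.6 mol.
(b) Mass of CaCl₂·2H₂O: 99.6 × 147 = 14,640 g.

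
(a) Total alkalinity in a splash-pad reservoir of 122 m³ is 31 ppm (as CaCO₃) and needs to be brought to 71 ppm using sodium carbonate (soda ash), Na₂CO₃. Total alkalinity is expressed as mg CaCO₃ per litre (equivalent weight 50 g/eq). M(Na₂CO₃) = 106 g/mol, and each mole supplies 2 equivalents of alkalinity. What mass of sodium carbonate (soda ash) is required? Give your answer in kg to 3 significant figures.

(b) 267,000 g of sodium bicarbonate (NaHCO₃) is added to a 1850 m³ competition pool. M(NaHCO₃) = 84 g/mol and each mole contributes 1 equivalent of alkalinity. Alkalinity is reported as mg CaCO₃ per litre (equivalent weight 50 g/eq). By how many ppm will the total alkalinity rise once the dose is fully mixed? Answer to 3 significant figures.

(a) 5.17 kg; (b) 85.9 ppm

(a) Volume: 122 m³ = 122,000 L.
(a) Alkalinity to add: (71 − 31) = 40 mg/L as CaCO₃ × 122,000 L = 4880 g as CaCO₃.
(a) Equivalents: 4880 g ÷ 50 g/eq = 97.6 eq.
(a) Each mole of Na₂CO₃ supplies 2 eq, so 97.6 / 2 = 48.8 mol.
(a) Mass: 48.8 mol × 106 g/mol = 5173 g.

(b) Volume: 1850 m³ = 1,850,000 L.
(b) Moles of NaHCO₃: 267,000 g ÷ 84 g/mol = 3179 mol → 3179 eq of alkalinity.
(b) As CaCO₃: 3179 eq × 50 g/eq = 158,900 g.
(b) Rise: 158,900 g / 1,850,000 L × 1000 = 85.91 mg/L.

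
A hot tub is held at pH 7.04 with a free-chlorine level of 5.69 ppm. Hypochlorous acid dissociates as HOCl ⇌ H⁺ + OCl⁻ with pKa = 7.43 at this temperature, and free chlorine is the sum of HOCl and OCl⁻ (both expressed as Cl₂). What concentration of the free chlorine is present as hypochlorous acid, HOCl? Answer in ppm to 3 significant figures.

4.04 ppm

[OCl⁻]/[HOCl] = 10^(pH − pKa) = 10^(7.04 − 7.43) = 10^-0.39 = 0.4074.
Fraction as HOCl = 1 / (1 + 0.4074) = 0.7105.
HOCl = 0.7105 × 5.69 ppm = 4.043 ppm.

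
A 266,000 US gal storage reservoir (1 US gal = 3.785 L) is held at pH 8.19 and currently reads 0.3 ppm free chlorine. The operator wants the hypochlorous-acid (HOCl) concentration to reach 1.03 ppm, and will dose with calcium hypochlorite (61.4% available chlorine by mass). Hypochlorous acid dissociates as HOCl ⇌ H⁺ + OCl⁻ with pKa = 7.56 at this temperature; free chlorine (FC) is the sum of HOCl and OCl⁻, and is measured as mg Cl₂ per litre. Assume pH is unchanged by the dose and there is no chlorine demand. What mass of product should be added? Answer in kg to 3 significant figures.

Volume: 266,000 US gal × 3.785 L/gal = 1,006,810 L.
[OCl⁻]/[HOCl] = 10^(pH − pKa) = 10^(8.19 − 7.56) = 4.266; fraction as HOCl = 1/(1 + 4.266) = 0.1899.
Free chlorine required for 1.03 ppm HOCl: 1.03 / 0.1899 = 5.424 ppm.
FC to add: 5.424 − 0.3 = 5.124 mg/L as Cl₂.
Cl₂ equivalent: 5.124 mg/L × 1,006,810 L = 5159 g.
Product at 61.4% available Cl: 5159 / 0.614 = 8402 g.

8.40 kg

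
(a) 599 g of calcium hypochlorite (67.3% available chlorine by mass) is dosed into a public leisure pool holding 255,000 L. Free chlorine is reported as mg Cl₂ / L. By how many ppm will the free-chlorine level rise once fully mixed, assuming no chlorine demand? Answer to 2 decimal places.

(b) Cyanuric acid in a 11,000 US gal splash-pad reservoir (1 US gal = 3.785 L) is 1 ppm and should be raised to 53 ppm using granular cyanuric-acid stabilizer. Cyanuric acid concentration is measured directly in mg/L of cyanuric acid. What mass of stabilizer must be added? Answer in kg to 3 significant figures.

(a) Available chlorine delivered: 599 g × 0.673 = 403.1 g as Cl₂.
(a) Concentration rise: 403.1 g / 255,000 L = 1.581 mg/L = 1.58 ppm.

(b) Volume: 11,000 US gal × 3.785 L/gal = 41,635 L.
(b) CYA to add: (53 − 1) = 52 mg/L × 41,635 L = 2165 g cyanuric acid.

(a) 1.58 ppm; (b) 2.17 kg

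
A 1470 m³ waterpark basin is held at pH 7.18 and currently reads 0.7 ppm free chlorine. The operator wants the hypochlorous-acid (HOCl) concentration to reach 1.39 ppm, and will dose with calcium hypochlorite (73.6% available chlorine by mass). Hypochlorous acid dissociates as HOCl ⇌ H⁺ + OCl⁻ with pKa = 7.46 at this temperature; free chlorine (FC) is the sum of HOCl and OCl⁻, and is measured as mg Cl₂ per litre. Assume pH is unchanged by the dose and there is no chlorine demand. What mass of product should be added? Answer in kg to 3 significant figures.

2.84 kg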